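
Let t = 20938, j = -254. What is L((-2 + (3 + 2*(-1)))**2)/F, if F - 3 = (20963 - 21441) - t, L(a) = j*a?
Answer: 254/21413 ≈ 0.011862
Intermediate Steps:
L(a) = -254*a
F = -21413 (F = 3 + ((20963 - 21441) - 1*20938) = 3 + (-478 - 20938) = 3 - 21416 = -21413)
L((-2 + (3 + 2*(-1)))**2)/F = -254*(-2 + (3 + 2*(-1)))**2/(-21413) = -254*(-2 + (3 - 2))**2*(-1/21413) = -254*(-2 + 1)**2*(-1/21413) = -254*(-1)**2*(-1/21413) = -254*1*(-1/21413) = -254*(-1/21413) = 254/21413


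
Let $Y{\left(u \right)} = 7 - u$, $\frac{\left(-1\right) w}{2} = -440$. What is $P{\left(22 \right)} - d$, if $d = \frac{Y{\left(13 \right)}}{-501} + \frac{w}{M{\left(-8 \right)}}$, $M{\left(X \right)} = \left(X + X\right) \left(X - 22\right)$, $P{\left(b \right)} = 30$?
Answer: $\frac{28211}{1002} \approx 28.155$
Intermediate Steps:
$w = 880$ ($w = \left(-2\right) \left(-440\right) = 880$)
$M{\left(X \right)} = 2 X \left(-22 + X\right)$
$d = \frac{1849}{1002}$ ($d = \frac{7 - 13}{-501} + \frac{880}{2 \left(-8\right) \left(-22 - 8\right)} = \left(7 - 13\right) \left(- \frac{1}{501}\right) + \frac{880}{2 \left(-8\right) \left(-30\right)} = \left(-6\right) \left(- \frac{1}{501}\right) + \frac{880}{480} = \frac{2}{167} + 880 \cdot \frac{1}{480} = \frac{2}{167} + \frac{11}{6} = \frac{1849}{1002} \approx 1.8453$)
$P{\left(22 \right)} - d = 30 - \frac{1849}{1002} = \frac{28211}{1002}$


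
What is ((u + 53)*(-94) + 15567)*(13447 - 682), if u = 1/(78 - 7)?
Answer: 9592144365/71 ≈ 1.3510e+8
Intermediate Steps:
u = 1/71 ≈ 0.014085
((u + 53)*(-94) + 15567)*(13447 - 682) = ((1/71 + 53)*(-94) + 15567)*(13447 - 682) = ((3764/71)*(-94) + 15567)*12765 = (-353816/71 + 15567)*12765 = (751441/71)*12765 = 9592144365/71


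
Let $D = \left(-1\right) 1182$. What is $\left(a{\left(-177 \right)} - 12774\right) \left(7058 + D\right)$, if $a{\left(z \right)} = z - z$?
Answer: $-75060024$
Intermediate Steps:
$a{\left(z \right)} = 0$
$D = -1182$
$\left(a{\left(-177 \right)} - 12774\right) \left(7058 + D\right) = \left(0 - 12774\right) \left(7058 - 1182\right) = \left(-12774\right) 5876 = -75060024$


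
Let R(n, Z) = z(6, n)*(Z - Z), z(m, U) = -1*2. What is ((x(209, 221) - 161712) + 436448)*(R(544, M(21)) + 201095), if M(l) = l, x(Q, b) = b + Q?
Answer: 55334506770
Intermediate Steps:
x(Q, b) = Q + b
z(m, U) = -2
R(n, Z) = 0 (R(n, Z) = -2*(Z - Z) = -2*0 = 0)
((x(209, 221) - 161712) + 436448)*(R(544, M(21)) + 201095) = (((209 + 221) - 161712) + 436448)*(0 + 201095) = ((430 - 161712) + 436448)*201095 = (-161282 + 436448)*201095 = 275166*201095 = 55334506770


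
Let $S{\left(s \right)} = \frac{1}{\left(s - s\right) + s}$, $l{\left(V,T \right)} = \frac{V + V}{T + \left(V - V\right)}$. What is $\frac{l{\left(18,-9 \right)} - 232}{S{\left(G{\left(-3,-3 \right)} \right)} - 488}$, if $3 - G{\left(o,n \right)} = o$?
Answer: $\frac{1416}{2927} \approx 0.48377$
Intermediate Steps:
$G{\left(o,n \right)} = 3 - o$
$l{\left(V,T \right)} = \frac{2 V}{T}$ ($l{\left(V,T \right)} = \frac{2 V}{T + 0} = \frac{2 V}{T}$)
$S{\left(s \right)} = \frac{1}{s}$ ($S{\left(s \right)} = \frac{1}{0 + s} = \frac{1}{s}$)
$\frac{l{\left(18,-9 \right)} - 232}{S{\left(G{\left(-3,-3 \right)} \right)} - 488} = \frac{2 \cdot 18 \frac{1}{-9} - 232}{\frac{1}{3 - -3} - 488} = \frac{2 \cdot 18 \left(- \frac{1}{9}\right) - 232}{\frac{1}{3 + 3} - 488} = \frac{-4 - 232}{\frac{1}{6} - 488} = - \frac{236}{\frac{1}{6} - 488} = - \frac{236}{- \frac{2927}{6}} = \left(-236\right) \left(- \frac{6}{2927}\right) = \frac{1416}{2927}$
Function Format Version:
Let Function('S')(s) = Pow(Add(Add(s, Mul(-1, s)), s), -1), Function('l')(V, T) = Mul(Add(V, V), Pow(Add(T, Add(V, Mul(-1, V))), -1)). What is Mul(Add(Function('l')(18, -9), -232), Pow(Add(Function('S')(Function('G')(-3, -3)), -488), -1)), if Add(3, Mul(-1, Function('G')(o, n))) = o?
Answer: Rational(1416, 2927) ≈ 0.48377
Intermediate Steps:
Function('G')(o, n) = Add(3, Mul(-1, o))
Function('l')(V, T) = Mul(2, V, Pow(T, -1)) (Function('l')(V, T) = Mul(Mul(2, V), Pow(Add(T, 0), -1)) = Mul(Mul(2, V), Pow(T, -1)) = Mul(2, V, Pow(T, -1)))
Function('S')(s) = Pow(s, -1) (Function('S')(s) = Pow(Add(0, s), -1) = Pow(s, -1))
Mul(Add(Function('l')(18, -9), -232), Pow(Add(Function('S')(Function('G')(-3, -3)), -488), -1)) = Mul(Add(Mul(2, 18, Pow(-9, -1)), -232), Pow(Add(Pow(Add(3, Mul(-1, -3)), -1), -488), -1)) = Mul(Add(Mul(2, 18, Rational(-1, 9)), -232), Pow(Add(Pow(Add(3, 3), -1), -488), -1)) = Mul(Add(-4, -232), Pow(Add(Pow(6, -1), -488), -1)) = Mul(-236, Pow(Add(Rational(1, 6), -488), -1)) = Mul(-236, Pow(Rational(-2927, 6), -1)) = Mul(-236, Rational(-6, 2927)) = Rational(1416, 2927)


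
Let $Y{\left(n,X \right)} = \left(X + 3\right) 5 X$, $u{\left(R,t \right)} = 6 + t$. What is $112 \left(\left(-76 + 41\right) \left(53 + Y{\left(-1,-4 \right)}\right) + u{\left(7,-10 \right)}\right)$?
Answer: $-286608$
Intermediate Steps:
$Y{\left(n,X \right)} = 5 X \left(3 + X\right)$ ($Y{\left(n,X \right)} = \left(3 + X\right) 5 X = 5 X \left(3 + X\right)$)
$112 \left(\left(-76 + 41\right) \left(53 + Y{\left(-1,-4 \right)}\right) + u{\left(7,-10 \right)}\right) = 112 \left(\left(-76 + 41\right) \left(53 + 5 \left(-4\right) \left(3 - 4\right)\right) + \left(6 - 10\right)\right) = 112 \left(- 35 \left(53 + 5 \left(-4\right) \left(-1\right)\right) - 4\right) = 112 \left(- 35 \left(53 + 20\right) - 4\right) = 112 \left(\left(-35\right) 73 - 4\right) = 112 \left(-2555 - 4\right) = 112 \left(-2559\right) = -286608$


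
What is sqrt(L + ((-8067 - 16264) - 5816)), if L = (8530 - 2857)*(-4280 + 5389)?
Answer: 3*sqrt(695690) ≈ 2502.2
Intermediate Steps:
L = 6291357 (L = 5673*1109 = 6291357)
sqrt(L + ((-8067 - 16264) - 5816)) = sqrt(6291357 + ((-8067 - 16264) - 5816)) = sqrt(6291357 + (-24331 - 5816)) = sqrt(6291357 - 30147) = sqrt(6261210) = 3*sqrt(695690)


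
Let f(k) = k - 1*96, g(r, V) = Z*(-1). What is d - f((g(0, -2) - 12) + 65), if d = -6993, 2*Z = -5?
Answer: -13905/2 ≈ -6952.5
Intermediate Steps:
Z = -5/2 (Z = (½)*(-5) = -5/2 ≈ -2.5000)
g(r, V) = 5/2 (g(r, V) = -5/2*(-1) = 5/2)
f(k) = -96 + k (f(k) = k - 96 = -96 + k)
d - f((g(0, -2) - 12) + 65) = -6993 - (-96 + ((5/2 - 12) + 65)) = -6993 - (-96 + (-19/2 + 65)) = -6993 - (-96 + 111/2) = -6993 - 1*(-81/2) = -6993 + 81/2 = -13905/2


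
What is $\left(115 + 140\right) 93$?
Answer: $23715$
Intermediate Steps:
$\left(115 + 140\right) 93 = 255 \cdot 93 = 23715$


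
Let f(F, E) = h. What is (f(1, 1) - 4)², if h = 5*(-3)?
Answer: 361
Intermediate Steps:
h = -15
f(F, E) = -15
(f(1, 1) - 4)² = (-15 - 4)² = (-19)² = 361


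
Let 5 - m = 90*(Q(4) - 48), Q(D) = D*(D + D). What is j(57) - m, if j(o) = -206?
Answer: -1651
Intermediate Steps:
Q(D) = 2*D**2 (Q(D) = D*(2*D) = 2*D**2)
m = 1445 (m = 5 - 90*(2*4**2 - 48) = 5 - 90*(2*16 - 48) = 5 - 90*(32 - 48) = 5 - 90*(-16) = 5 - 1*(-1440) = 5 + 1440 = 1445)
j(57) - m = -206 - 1*1445 = -206 - 1445 = -1651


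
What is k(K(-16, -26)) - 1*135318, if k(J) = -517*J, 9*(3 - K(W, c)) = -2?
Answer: -1232855/9 ≈ -1.3698e+5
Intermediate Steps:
K(W, c) = 29/9 (K(W, c) = 3 - ⅑*(-2) = 3 + 2/9 = 29/9)
k(K(-16, -26)) - 1*135318 = -517*29/9 - 1*135318 = -14993/9 - 135318 = -1232855/9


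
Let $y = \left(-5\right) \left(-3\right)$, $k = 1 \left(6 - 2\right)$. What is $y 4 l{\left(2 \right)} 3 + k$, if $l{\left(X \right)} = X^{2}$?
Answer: $724$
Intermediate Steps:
$k = 4$ ($k = 1 \cdot 4 = 4$)
$y = 15$
$y 4 l{\left(2 \right)} 3 + k = 15 \cdot 4 \cdot 2^{2} \cdot 3 + 4 = 15 \cdot 4 \cdot 4 \cdot 3 + 4 = 15 \cdot 16 \cdot 3 + 4 = 15 \cdot 48 + 4 = 720 + 4 = 724$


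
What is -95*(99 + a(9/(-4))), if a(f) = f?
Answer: -36765/4 ≈ -9191.3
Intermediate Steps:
-95*(99 + a(9/(-4))) = -95*(99 + 9/(-4)) = -95*(99 + 9*(-¼)) = -95*(99 - 9/4) = -95*387/4 = -36765/4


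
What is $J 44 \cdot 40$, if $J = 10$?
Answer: $17600$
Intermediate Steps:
$J 44 \cdot 40 = 10 \cdot 44 \cdot 40 = 440 \cdot 40 = 17600$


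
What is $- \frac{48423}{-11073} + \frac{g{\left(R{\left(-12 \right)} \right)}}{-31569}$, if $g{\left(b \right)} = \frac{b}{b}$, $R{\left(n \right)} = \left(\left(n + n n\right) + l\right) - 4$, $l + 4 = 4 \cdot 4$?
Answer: $\frac{509551538}{116521179} \approx 4.373$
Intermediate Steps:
$l = 12$ ($l = -4 + 4 \cdot 4 = -4 + 16 = 12$)
$R{\left(n \right)} = 8 + n + n^{2}$ ($R{\left(n \right)} = \left(\left(n + n n\right) + 12\right) - 4 = \left(\left(n + n^{2}\right) + 12\right) - 4 = \left(12 + n + n^{2}\right) - 4 = 8 + n + n^{2}$)
$g{\left(b \right)} = 1$
$- \frac{48423}{-11073} + \frac{g{\left(R{\left(-12 \right)} \right)}}{-31569} = - \frac{48423}{-11073} + 1 \frac{1}{-31569} = \left(-48423\right) \left(- \frac{1}{11073}\right) + 1 \left(- \frac{1}{31569}\right) = \frac{16141}{3691} - \frac{1}{31569} = \frac{509551538}{116521179}$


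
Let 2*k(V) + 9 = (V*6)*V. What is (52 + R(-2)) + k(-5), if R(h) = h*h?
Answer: 253/2 ≈ 126.50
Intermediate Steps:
k(V) = -9/2 + 3*V² (k(V) = -9/2 + ((V*6)*V)/2 = -9/2 + ((6*V)*V)/2 = -9/2 + (6*V²)/2 = -9/2 + 3*V²)
R(h) = h²
(52 + R(-2)) + k(-5) = (52 + (-2)²) + (-9/2 + 3*(-5)²) = (52 + 4) + (-9/2 + 3*25) = 56 + (-9/2 + 75) = 56 + 141/2 = 253/2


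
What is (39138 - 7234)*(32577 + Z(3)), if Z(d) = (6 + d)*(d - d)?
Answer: 1039336608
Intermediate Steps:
Z(d) = 0 (Z(d) = (6 + d)*0 = 0)
(39138 - 7234)*(32577 + Z(3)) = (39138 - 7234)*(32577 + 0) = 31904*32577 = 1039336608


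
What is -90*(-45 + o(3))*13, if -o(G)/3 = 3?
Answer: 63180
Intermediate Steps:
o(G) = -9 (o(G) = -3*3 = -9)
-90*(-45 + o(3))*13 = -90*(-45 - 9)*13 = -90*(-54)*13 = 4860*13 = 63180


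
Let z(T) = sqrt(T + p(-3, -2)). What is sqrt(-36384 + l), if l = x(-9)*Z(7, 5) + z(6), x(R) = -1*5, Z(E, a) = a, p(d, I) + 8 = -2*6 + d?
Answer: sqrt(-36409 + I*sqrt(17)) ≈ 0.011 + 190.81*I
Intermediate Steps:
p(d, I) = -20 + d (p(d, I) = -8 + (-2*6 + d) = -8 + (-12 + d) = -20 + d)
z(T) = sqrt(-23 + T) (z(T) = sqrt(T + (-20 - 3)) = sqrt(T - 23) = sqrt(-23 + T))
x(R) = -5
l = -25 + I*sqrt(17) (l = -5*5 + sqrt(-23 + 6) = -25 + sqrt(-17) = -25 + I*sqrt(17) ≈ -25.0 + 4.1231*I)
sqrt(-36384 + l) = sqrt(-36384 + (-25 + I*sqrt(17))) = sqrt(-36409 + I*sqrt(17))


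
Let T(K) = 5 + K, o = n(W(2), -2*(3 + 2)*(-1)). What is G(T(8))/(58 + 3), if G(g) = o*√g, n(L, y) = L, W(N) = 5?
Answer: 5*√13/61 ≈ 0.29554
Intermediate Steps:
o = 5
G(g) = 5*√g
G(T(8))/(58 + 3) = (5*√(5 + 8))/(58 + 3) = (5*√13)/61 = 5*√13/61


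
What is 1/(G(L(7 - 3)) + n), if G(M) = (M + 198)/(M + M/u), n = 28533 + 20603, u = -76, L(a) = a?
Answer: 75/3689038 ≈ 2.0331e-5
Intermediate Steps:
n = 49136
G(M) = 76*(198 + M)/(75*M) (G(M) = (M + 198)/(M + M/(-76)) = (198 + M)/(M + M*(-1/76)) = (198 + M)/(M - M/76) = (198 + M)/((75*M/76)) = (198 + M)*(76/(75*M)) = 76*(198 + M)/(75*M))
1/(G(L(7 - 3)) + n) = 1/(76*(198 + (7 - 3))/(75*(7 - 3)) + 49136) = 1/((76/75)*(198 + 4)/4 + 49136) = 1/((76/75)*(1/4)*202 + 49136) = 1/(3838/75 + 49136) = 1/(3689038/75) = 75/3689038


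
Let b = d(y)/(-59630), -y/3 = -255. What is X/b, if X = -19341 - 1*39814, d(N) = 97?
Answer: 3527412650/97 ≈ 3.6365e+7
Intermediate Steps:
y = 765 (y = -3*(-255) = 765)
b = -97/59630 (b = 97/(-59630) = 97*(-1/59630) = -97/59630 ≈ -0.0016267)
X = -59155 (X = -19341 - 39814 = -59155)
X/b = -59155/(-97/59630) = -59155*(-59630/97) = 3527412650/97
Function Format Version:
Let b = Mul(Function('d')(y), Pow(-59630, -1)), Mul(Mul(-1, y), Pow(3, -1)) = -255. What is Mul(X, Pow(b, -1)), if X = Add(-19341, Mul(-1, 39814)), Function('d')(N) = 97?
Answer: Rational(3527412650, 97) ≈ 3.6365e+7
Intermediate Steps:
y = 765 (y = Mul(-3, -255) = 765)
b = Rational(-97, 59630) (b = Mul(97, Pow(-59630, -1)) = Mul(97, Rational(-1, 59630)) = Rational(-97, 59630) ≈ -0.0016267)
X = -59155 (X = Add(-19341, -39814) = -59155)
Mul(X, Pow(b, -1)) = Mul(-59155, Pow(Rational(-97, 59630), -1)) = Mul(-59155, Rational(-59630, 97)) = Rational(3527412650, 97)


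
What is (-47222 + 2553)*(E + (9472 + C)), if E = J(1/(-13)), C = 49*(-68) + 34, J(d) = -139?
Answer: -269577415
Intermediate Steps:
C = -3298 (C = -3332 + 34 = -3298)
E = -139
(-47222 + 2553)*(E + (9472 + C)) = (-47222 + 2553)*(-139 + (9472 - 3298)) = -44669*(-139 + 6174) = -44669*6035 = -269577415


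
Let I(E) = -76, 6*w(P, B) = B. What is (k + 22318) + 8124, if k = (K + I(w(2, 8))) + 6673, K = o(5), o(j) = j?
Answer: 37044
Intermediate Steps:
w(P, B) = B/6
K = 5
k = 6602 (k = (5 - 76) + 6673 = -71 + 6673 = 6602)
(k + 22318) + 8124 = (6602 + 22318) + 8124 = 28920 + 8124 = 37044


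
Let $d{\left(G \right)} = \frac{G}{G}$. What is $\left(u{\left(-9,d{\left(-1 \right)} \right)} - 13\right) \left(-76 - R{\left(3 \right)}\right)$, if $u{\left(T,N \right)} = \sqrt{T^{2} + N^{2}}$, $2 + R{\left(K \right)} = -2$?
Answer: $936 - 72 \sqrt{82} \approx 284.01$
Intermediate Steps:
$d{\left(G \right)} = 1$
$R{\left(K \right)} = -4$ ($R{\left(K \right)} = -2 - 2 = -4$)
$u{\left(T,N \right)} = \sqrt{N^{2} + T^{2}}$
$\left(u{\left(-9,d{\left(-1 \right)} \right)} - 13\right) \left(-76 - R{\left(3 \right)}\right) = \left(\sqrt{1^{2} + \left(-9\right)^{2}} - 13\right) \left(-76 - -4\right) = \left(\sqrt{1 + 81} - 13\right) \left(-76 + 4\right) = \left(\sqrt{82} - 13\right) \left(-72\right) = \left(-13 + \sqrt{82}\right) \left(-72\right) = 936 - 72 \sqrt{82}$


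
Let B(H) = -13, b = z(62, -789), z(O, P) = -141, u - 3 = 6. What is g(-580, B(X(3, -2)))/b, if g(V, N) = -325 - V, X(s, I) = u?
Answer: -85/47 ≈ -1.8085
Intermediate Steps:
u = 9 (u = 3 + 6 = 9)
X(s, I) = 9
b = -141
g(-580, B(X(3, -2)))/b = (-325 - 1*(-580))/(-141) = (-325 + 580)*(-1/141) = 255*(-1/141) = -85/47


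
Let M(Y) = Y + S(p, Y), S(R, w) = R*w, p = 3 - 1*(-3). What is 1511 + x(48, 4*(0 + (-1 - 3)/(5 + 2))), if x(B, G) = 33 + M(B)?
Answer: 1880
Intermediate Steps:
p = 6 (p = 3 + 3 = 6)
M(Y) = 7*Y (M(Y) = Y + 6*Y = 7*Y)
x(B, G) = 33 + 7*B
1511 + x(48, 4*(0 + (-1 - 3)/(5 + 2))) = 1511 + (33 + 7*48) = 1511 + (33 + 336) = 1511 + 369 = 1880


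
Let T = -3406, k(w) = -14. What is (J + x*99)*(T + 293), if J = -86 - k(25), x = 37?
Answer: -11178783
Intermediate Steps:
J = -72 (J = -86 - 1*(-14) = -86 + 14 = -72)
(J + x*99)*(T + 293) = (-72 + 37*99)*(-3406 + 293) = (-72 + 3663)*(-3113) = 3591*(-3113) = -11178783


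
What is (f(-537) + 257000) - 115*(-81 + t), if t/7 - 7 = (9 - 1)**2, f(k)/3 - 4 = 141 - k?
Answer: 211206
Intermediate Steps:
f(k) = 435 - 3*k (f(k) = 12 + 3*(141 - k) = 12 + (423 - 3*k) = 435 - 3*k)
t = 497 (t = 49 + 7*(9 - 1)**2 = 49 + 7*8**2 = 49 + 7*64 = 49 + 448 = 497)
(f(-537) + 257000) - 115*(-81 + t) = ((435 - 3*(-537)) + 257000) - 115*(-81 + 497) = ((435 + 1611) + 257000) - 115*416 = (2046 + 257000) - 47840 = 259046 - 47840 = 211206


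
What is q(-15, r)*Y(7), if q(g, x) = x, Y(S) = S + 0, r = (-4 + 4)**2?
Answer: 0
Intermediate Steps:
r = 0 (r = 0**2 = 0)
Y(S) = S
q(-15, r)*Y(7) = 0*7 = 0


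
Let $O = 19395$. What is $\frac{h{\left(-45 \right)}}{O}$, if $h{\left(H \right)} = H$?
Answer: $- \frac{1}{431} \approx -0.0023202$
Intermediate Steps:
$\frac{h{\left(-45 \right)}}{O} = - \frac{45}{19395} = \left(-45\right) \frac{1}{19395} = - \frac{1}{431}$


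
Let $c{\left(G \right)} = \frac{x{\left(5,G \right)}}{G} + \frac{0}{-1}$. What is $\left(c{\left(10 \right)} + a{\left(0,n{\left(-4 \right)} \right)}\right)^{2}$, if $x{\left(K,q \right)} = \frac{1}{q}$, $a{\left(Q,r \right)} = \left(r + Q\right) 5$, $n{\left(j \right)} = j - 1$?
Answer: $\frac{6245001}{10000} \approx 624.5$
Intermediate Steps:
$n{\left(j \right)} = -1 + j$
$a{\left(Q,r \right)} = 5 Q + 5 r$ ($a{\left(Q,r \right)} = \left(Q + r\right) 5 = 5 Q + 5 r$)
$c{\left(G \right)} = \frac{1}{G^{2}}$ ($c{\left(G \right)} = \frac{1}{G G} + \frac{0}{-1} = \frac{1}{G^{2}} + 0 \left(-1\right) = \frac{1}{G^{2}} + 0 = \frac{1}{G^{2}}$)
$\left(c{\left(10 \right)} + a{\left(0,n{\left(-4 \right)} \right)}\right)^{2} = \left(\frac{1}{100} + \left(5 \cdot 0 + 5 \left(-1 - 4\right)\right)\right)^{2} = \left(\frac{1}{100} + \left(0 + 5 \left(-5\right)\right)\right)^{2} = \left(\frac{1}{100} + \left(0 - 25\right)\right)^{2} = \left(\frac{1}{100} - 25\right)^{2} = \left(- \frac{2499}{100}\right)^{2} = \frac{6245001}{10000}$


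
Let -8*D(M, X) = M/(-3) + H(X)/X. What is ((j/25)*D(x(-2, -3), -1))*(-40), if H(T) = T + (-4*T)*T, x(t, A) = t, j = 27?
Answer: 153/5 ≈ 30.600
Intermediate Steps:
H(T) = T - 4*T²
D(M, X) = -⅛ + X/2 + M/24 (D(M, X) = -(M/(-3) + (X*(1 - 4*X))/X)/8 = -(M*(-⅓) + (1 - 4*X))/8 = -(-M/3 + (1 - 4*X))/8 = -(1 - 4*X - M/3)/8 = -⅛ + X/2 + M/24)
((j/25)*D(x(-2, -3), -1))*(-40) = ((27/25)*(-⅛ + (½)*(-1) + (1/24)*(-2)))*(-40) = ((27*(1/25))*(-⅛ - ½ - 1/12))*(-40) = ((27/25)*(-17/24))*(-40) = -153/200*(-40) = 153/5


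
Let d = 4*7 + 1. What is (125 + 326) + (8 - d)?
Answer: 430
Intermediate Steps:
d = 29 (d = 28 + 1 = 29)
(125 + 326) + (8 - d) = (125 + 326) + (8 - 1*29) = 451 + (8 - 29) = 451 - 21 = 430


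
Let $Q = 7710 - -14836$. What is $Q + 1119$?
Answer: $23665$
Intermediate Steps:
$Q = 22546$ ($Q = 7710 + 14836 = 22546$)
$Q + 1119 = 22546 + 1119 = 23665$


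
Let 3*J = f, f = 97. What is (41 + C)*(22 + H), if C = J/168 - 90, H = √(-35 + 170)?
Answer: -270589/252 - 24599*√15/168 ≈ -1640.9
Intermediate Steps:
H = 3*√15 (H = √135 = 3*√15 ≈ 11.619)
J = 97/3 (J = (⅓)*97 = 97/3 ≈ 32.333)
C = -45263/504 (C = (97/3)/168 - 90 = (97/3)*(1/168) - 90 = 97/504 - 90 = -45263/504 ≈ -89.807)
(41 + C)*(22 + H) = (41 - 45263/504)*(22 + 3*√15) = -24599*(22 + 3*√15)/504 = -270589/252 - 24599*√15/168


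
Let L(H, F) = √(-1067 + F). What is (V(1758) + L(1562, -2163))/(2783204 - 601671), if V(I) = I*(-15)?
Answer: -26370/2181533 + I*√3230/2181533 ≈ -0.012088 + 2.6052e-5*I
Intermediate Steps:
V(I) = -15*I
(V(1758) + L(1562, -2163))/(2783204 - 601671) = (-15*1758 + √(-1067 - 2163))/(2783204 - 601671) = (-26370 + √(-3230))/2181533 = (-26370 + I*√3230)*(1/2181533) = -26370/2181533 + I*√3230/2181533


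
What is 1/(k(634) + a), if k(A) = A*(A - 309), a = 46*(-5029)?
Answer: -1/25284 ≈ -3.9551e-5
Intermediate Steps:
a = -231334
k(A) = A*(-309 + A)
1/(k(634) + a) = 1/(634*(-309 + 634) - 231334) = 1/(634*325 - 231334) = 1/(206050 - 231334) = 1/(-25284) = -1/25284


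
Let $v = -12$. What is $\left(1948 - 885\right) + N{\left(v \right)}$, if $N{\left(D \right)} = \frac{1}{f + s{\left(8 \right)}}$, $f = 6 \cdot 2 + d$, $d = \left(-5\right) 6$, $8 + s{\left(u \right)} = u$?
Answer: $\frac{19133}{18} \approx 1062.9$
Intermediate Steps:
$s{\left(u \right)} = -8 + u$
$d = -30$
$f = -18$ ($f = 6 \cdot 2 - 30 = 12 - 30 = -18$)
$N{\left(D \right)} = - \frac{1}{18}$ ($N{\left(D \right)} = \frac{1}{-18 + \left(-8 + 8\right)} = \frac{1}{-18 + 0} = \frac{1}{-18} = - \frac{1}{18}$)
$\left(1948 - 885\right) + N{\left(v \right)} = \left(1948 - 885\right) - \frac{1}{18} = 1063 - \frac{1}{18} = \frac{19133}{18}$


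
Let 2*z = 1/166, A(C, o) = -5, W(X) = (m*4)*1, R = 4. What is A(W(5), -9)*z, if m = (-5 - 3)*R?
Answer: -5/332 ≈ -0.015060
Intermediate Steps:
m = -32 (m = (-5 - 3)*4 = -8*4 = -32)
W(X) = -128 (W(X) = -32*4*1 = -128*1 = -128)
z = 1/332 (z = (½)/166 = (½)*(1/166) = 1/332 ≈ 0.0030120)
A(W(5), -9)*z = -5*1/332 = -5/332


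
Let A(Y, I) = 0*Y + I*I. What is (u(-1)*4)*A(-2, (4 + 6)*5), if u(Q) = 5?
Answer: 50000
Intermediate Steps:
A(Y, I) = I² (A(Y, I) = 0 + I² = I²)
(u(-1)*4)*A(-2, (4 + 6)*5) = (5*4)*((4 + 6)*5)² = 20*(10*5)² = 20*50² = 20*2500 = 50000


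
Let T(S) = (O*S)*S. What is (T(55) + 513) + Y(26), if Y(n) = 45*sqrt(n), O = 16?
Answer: 48913 + 45*sqrt(26) ≈ 49142.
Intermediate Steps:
T(S) = 16*S**2 (T(S) = (16*S)*S = 16*S**2)
(T(55) + 513) + Y(26) = (16*55**2 + 513) + 45*sqrt(26) = (16*3025 + 513) + 45*sqrt(26) = (48400 + 513) + 45*sqrt(26) = 48913 + 45*sqrt(26)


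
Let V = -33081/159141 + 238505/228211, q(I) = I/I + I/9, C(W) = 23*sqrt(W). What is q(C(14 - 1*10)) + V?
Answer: 757044418777/108953180253 ≈ 6.9483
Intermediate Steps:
q(I) = 1 + I/9 (q(I) = 1 + I*(1/9) = 1 + I/9)
V = 10135492038/12105908917 (V = -33081*1/159141 + 238505*(1/228211) = -11027/53047 + 238505/228211 = 10135492038/12105908917 ≈ 0.83724)
q(C(14 - 1*10)) + V = (1 + (23*sqrt(14 - 1*10))/9) + 10135492038/12105908917 = (1 + (23*sqrt(14 - 10))/9) + 10135492038/12105908917 = (1 + (23*sqrt(4))/9) + 10135492038/12105908917 = (1 + (23*2)/9) + 10135492038/12105908917 = (1 + (1/9)*46) + 10135492038/12105908917 = (1 + 46/9) + 10135492038/12105908917 = 55/9 + 10135492038/12105908917 = 757044418777/108953180253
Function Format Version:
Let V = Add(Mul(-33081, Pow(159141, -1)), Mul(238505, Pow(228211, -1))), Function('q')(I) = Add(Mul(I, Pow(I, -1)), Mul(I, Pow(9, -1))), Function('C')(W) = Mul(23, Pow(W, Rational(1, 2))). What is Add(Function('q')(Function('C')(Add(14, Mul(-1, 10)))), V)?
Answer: Rational(757044418777, 108953180253) ≈ 6.9483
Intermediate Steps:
Function('q')(I) = Add(1, Mul(Rational(1, 9), I)) (Function('q')(I) = Add(1, Mul(I, Rational(1, 9))) = Add(1, Mul(Rational(1, 9), I)))
V = Rational(10135492038, 12105908917) (V = Add(Mul(-33081, Rational(1, 159141)), Mul(238505, Rational(1, 228211))) = Add(Rational(-11027, 53047), Rational(238505, 228211)) = Rational(10135492038, 12105908917) ≈ 0.83724)
Add(Function('q')(Function('C')(Add(14, Mul(-1, 10)))), V) = Add(Add(1, Mul(Rational(1, 9), Mul(23, Pow(Add(14, Mul(-1, 10)), Rational(1, 2))))), Rational(10135492038, 12105908917)) = Add(Add(1, Mul(Rational(1, 9), Mul(23, Pow(Add(14, -10), Rational(1, 2))))), Rational(10135492038, 12105908917)) = Add(Add(1, Mul(Rational(1, 9), Mul(23, Pow(4, Rational(1, 2))))), Rational(10135492038, 12105908917)) = Add(Add(1, Mul(Rational(1, 9), Mul(23, 2))), Rational(10135492038, 12105908917)) = Add(Add(1, Mul(Rational(1, 9), 46)), Rational(10135492038, 12105908917)) = Add(Add(1, Rational(46, 9)), Rational(10135492038, 12105908917)) = Add(Rational(55, 9), Rational(10135492038, 12105908917)) = Rational(757044418777, 108953180253)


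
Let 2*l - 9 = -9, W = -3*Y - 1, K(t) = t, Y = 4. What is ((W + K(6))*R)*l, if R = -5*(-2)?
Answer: 0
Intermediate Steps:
W = -13 (W = -3*4 - 1 = -12 - 1 = -13)
l = 0 (l = 9/2 + (½)*(-9) = 9/2 - 9/2 = 0)
R = 10
((W + K(6))*R)*l = ((-13 + 6)*10)*0 = -7*10*0 = -70*0 = 0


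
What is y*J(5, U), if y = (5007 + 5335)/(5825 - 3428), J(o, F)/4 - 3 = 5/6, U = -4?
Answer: 475732/7191 ≈ 66.157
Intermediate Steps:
J(o, F) = 46/3 (J(o, F) = 12 + 4*(5/6) = 12 + 4*(5*(⅙)) = 12 + 4*(⅚) = 12 + 10/3 = 46/3)
y = 10342/2397 ≈ 4.3146
y*J(5, U) = (10342/2397)*(46/3) = 475732/7191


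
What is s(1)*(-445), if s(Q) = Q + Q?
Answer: -890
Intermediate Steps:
s(Q) = 2*Q
s(1)*(-445) = (2*1)*(-445) = 2*(-445) = -890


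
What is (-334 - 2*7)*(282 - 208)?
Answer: -25752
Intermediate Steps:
(-334 - 2*7)*(282 - 208) = (-334 - 14)*74 = -348*74 = -25752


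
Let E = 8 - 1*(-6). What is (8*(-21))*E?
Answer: -2352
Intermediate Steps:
E = 14 (E = 8 + 6 = 14)
(8*(-21))*E = (8*(-21))*14 = -168*14 = -2352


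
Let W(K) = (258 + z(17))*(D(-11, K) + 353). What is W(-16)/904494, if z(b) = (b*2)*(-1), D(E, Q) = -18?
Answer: 37520/452247 ≈ 0.082963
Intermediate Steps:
z(b) = -2*b (z(b) = (2*b)*(-1) = -2*b)
W(K) = 75040 (W(K) = (258 - 2*17)*(-18 + 353) = (258 - 34)*335 = 224*335 = 75040)
W(-16)/904494 = 75040/904494 = 75040*(1/904494) = 37520/452247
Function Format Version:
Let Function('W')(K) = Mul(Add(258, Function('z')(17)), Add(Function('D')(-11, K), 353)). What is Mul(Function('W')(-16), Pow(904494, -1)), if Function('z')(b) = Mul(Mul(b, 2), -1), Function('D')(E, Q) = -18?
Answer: Rational(37520, 452247) ≈ 0.082963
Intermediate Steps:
Function('z')(b) = Mul(-2, b) (Function('z')(b) = Mul(Mul(2, b), -1) = Mul(-2, b))
Function('W')(K) = 75040 (Function('W')(K) = Mul(Add(258, Mul(-2, 17)), Add(-18, 353)) = Mul(Add(258, -34), 335) = Mul(224, 335) = 75040)
Mul(Function('W')(-16), Pow(904494, -1)) = Mul(75040, Pow(904494, -1)) = Mul(75040, Rational(1, 904494)) = Rational(37520, 452247)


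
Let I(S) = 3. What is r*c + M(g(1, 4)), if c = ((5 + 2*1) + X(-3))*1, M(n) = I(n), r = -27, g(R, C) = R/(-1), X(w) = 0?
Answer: -186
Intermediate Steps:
g(R, C) = -R (g(R, C) = R*(-1) = -R)
M(n) = 3
c = 7 (c = ((5 + 2*1) + 0)*1 = ((5 + 2) + 0)*1 = (7 + 0)*1 = 7*1 = 7)
r*c + M(g(1, 4)) = -27*7 + 3 = -189 + 3 = -186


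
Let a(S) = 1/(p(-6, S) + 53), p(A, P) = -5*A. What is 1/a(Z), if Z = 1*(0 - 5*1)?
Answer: 83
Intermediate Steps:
Z = -5 (Z = 1*(0 - 5) = 1*(-5) = -5)
a(S) = 1/83 (a(S) = 1/(-5*(-6) + 53) = 1/(30 + 53) = 1/83)
1/a(Z) = 1/(1/83) = 83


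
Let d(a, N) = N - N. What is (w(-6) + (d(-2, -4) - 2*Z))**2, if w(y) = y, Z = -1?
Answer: 16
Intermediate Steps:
d(a, N) = 0
(w(-6) + (d(-2, -4) - 2*Z))**2 = (-6 + (0 - 2*(-1)))**2 = (-6 + (0 + 2))**2 = (-6 + 2)**2 = (-4)**2 = 16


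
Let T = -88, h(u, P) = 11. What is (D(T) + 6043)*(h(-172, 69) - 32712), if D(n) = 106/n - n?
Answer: -8819819411/44 ≈ -2.0045e+8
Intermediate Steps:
D(n) = -n + 106/n
(D(T) + 6043)*(h(-172, 69) - 32712) = ((-1*(-88) + 106/(-88)) + 6043)*(11 - 32712) = ((88 + 106*(-1/88)) + 6043)*(-32701) = ((88 - 53/44) + 6043)*(-32701) = (3819/44 + 6043)*(-32701) = (269711/44)*(-32701) = -8819819411/44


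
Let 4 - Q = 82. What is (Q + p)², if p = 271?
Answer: 37249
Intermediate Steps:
Q = -78 (Q = 4 - 1*82 = 4 - 82 = -78)
(Q + p)² = (-78 + 271)² = 193² = 37249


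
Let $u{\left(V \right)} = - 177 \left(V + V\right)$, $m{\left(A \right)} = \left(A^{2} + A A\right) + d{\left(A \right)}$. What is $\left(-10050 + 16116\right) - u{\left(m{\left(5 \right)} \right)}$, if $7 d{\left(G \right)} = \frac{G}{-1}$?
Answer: $\frac{164592}{7} \approx 23513.0$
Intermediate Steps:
$d{\left(G \right)} = - \frac{G}{7}$ ($d{\left(G \right)} = \frac{G \frac{1}{-1}}{7} = \frac{G \left(-1\right)}{7} = \frac{\left(-1\right) G}{7} = - \frac{G}{7}$)
$m{\left(A \right)} = 2 A^{2} - \frac{A}{7}$ ($m{\left(A \right)} = \left(A^{2} + A A\right) - \frac{A}{7} = \left(A^{2} + A^{2}\right) - \frac{A}{7} = 2 A^{2} - \frac{A}{7}$)
$u{\left(V \right)} = - 354 V$ ($u{\left(V \right)} = - 177 \cdot 2 V = - 354 V$)
$\left(-10050 + 16116\right) - u{\left(m{\left(5 \right)} \right)} = \left(-10050 + 16116\right) - - 354 \cdot \frac{1}{7} \cdot 5 \left(-1 + 14 \cdot 5\right) = 6066 - - 354 \cdot \frac{1}{7} \cdot 5 \left(-1 + 70\right) = 6066 - - 354 \cdot \frac{1}{7} \cdot 5 \cdot 69 = 6066 - \left(-354\right) \frac{345}{7} = 6066 - - \frac{122130}{7} = 6066 + \frac{122130}{7} = \frac{164592}{7}$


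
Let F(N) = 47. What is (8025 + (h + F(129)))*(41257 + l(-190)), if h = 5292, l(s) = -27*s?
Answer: 619915868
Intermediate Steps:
(8025 + (h + F(129)))*(41257 + l(-190)) = (8025 + (5292 + 47))*(41257 - 27*(-190)) = (8025 + 5339)*(41257 + 5130) = 13364*46387 = 619915868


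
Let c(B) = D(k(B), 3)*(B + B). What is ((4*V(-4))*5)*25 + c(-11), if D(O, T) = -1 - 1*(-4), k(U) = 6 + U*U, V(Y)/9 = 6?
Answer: 26934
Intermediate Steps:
V(Y) = 54 (V(Y) = 9*6 = 54)
k(U) = 6 + U²
D(O, T) = 3 (D(O, T) = -1 + 4 = 3)
c(B) = 6*B (c(B) = 3*(B + B) = 3*(2*B) = 6*B)
((4*V(-4))*5)*25 + c(-11) = ((4*54)*5)*25 + 6*(-11) = (216*5)*25 - 66 = 1080*25 - 66 = 27000 - 66 = 26934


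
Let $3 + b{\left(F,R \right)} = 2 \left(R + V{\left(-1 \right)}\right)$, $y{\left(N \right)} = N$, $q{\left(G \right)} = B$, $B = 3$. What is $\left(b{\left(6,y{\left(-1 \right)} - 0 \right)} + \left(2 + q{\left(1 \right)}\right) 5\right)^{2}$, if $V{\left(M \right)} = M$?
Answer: $324$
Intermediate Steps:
$q{\left(G \right)} = 3$
$b{\left(F,R \right)} = -5 + 2 R$ ($b{\left(F,R \right)} = -3 + 2 \left(R - 1\right) = -3 + 2 \left(-1 + R\right) = -3 + \left(-2 + 2 R\right) = -5 + 2 R$)
$\left(b{\left(6,y{\left(-1 \right)} - 0 \right)} + \left(2 + q{\left(1 \right)}\right) 5\right)^{2} = \left(\left(-5 + 2 \left(-1 - 0\right)\right) + \left(2 + 3\right) 5\right)^{2} = \left(\left(-5 + 2 \left(-1 + 0\right)\right) + 5 \cdot 5\right)^{2} = \left(\left(-5 + 2 \left(-1\right)\right) + 25\right)^{2} = \left(\left(-5 - 2\right) + 25\right)^{2} = \left(-7 + 25\right)^{2} = 18^{2} = 324$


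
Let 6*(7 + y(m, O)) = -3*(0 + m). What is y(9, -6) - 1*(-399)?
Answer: 775/2 ≈ 387.50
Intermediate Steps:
y(m, O) = -7 - m/2 (y(m, O) = -7 + (-3*(0 + m))/6 = -7 + (-3*m)/6 = -7 - m/2)
y(9, -6) - 1*(-399) = (-7 - 1/2*9) - 1*(-399) = (-7 - 9/2) + 399 = -23/2 + 399 = 775/2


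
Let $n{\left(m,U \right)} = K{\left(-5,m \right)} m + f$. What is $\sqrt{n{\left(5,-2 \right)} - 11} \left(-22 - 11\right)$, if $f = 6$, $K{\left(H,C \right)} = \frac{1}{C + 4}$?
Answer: $- 22 i \sqrt{10} \approx - 69.57 i$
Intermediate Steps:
$K{\left(H,C \right)} = \frac{1}{4 + C}$
$n{\left(m,U \right)} = 6 + \frac{m}{4 + m}$ ($n{\left(m,U \right)} = \frac{m}{4 + m} + 6 = 6 + \frac{m}{4 + m}$)
$\sqrt{n{\left(5,-2 \right)} - 11} \left(-22 - 11\right) = \sqrt{\frac{24 + 7 \cdot 5}{4 + 5} - 11} \left(-22 - 11\right) = \sqrt{\frac{24 + 35}{9} - 11} \left(-33\right) = \sqrt{\frac{1}{9} \cdot 59 - 11} \left(-33\right) = \sqrt{\frac{59}{9} - 11} \left(-33\right) = \sqrt{- \frac{40}{9}} \left(-33\right) = \frac{2 i \sqrt{10}}{3} \left(-33\right) = - 22 i \sqrt{10}$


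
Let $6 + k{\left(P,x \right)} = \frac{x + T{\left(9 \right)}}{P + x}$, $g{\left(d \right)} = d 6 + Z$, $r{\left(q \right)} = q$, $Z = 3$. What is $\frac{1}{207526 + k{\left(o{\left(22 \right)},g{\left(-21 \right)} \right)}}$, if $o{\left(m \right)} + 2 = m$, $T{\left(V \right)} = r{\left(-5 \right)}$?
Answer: $\frac{103}{21374688} \approx 4.8188 \cdot 10^{-6}$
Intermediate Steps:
$T{\left(V \right)} = -5$
$o{\left(m \right)} = -2 + m$
$g{\left(d \right)} = 3 + 6 d$ ($g{\left(d \right)} = d 6 + 3 = 6 d + 3 = 3 + 6 d$)
$k{\left(P,x \right)} = -6 + \frac{-5 + x}{P + x}$ ($k{\left(P,x \right)} = -6 + \frac{x - 5}{P + x} = -6 + \frac{-5 + x}{P + x}$)
$\frac{1}{207526 + k{\left(o{\left(22 \right)},g{\left(-21 \right)} \right)}} = \frac{1}{207526 + \frac{-5 - 6 \left(-2 + 22\right) - 5 \left(3 + 6 \left(-21\right)\right)}{\left(-2 + 22\right) + \left(3 + 6 \left(-21\right)\right)}} = \frac{1}{207526 + \frac{-5 - 120 - 5 \left(3 - 126\right)}{20 + \left(3 - 126\right)}} = \frac{1}{207526 + \frac{-5 - 120 - -615}{20 - 123}} = \frac{1}{207526 + \frac{-5 - 120 + 615}{-103}} = \frac{1}{207526 - \frac{490}{103}} = \frac{1}{\frac{21374688}{103}} = \frac{103}{21374688}$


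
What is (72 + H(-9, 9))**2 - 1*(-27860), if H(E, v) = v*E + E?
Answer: 28184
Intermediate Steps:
H(E, v) = E + E*v (H(E, v) = E*v + E = E + E*v)
(72 + H(-9, 9))**2 - 1*(-27860) = (72 - 9*(1 + 9))**2 - 1*(-27860) = (72 - 9*10)**2 + 27860 = (72 - 90)**2 + 27860 = (-18)**2 + 27860 = 324 + 27860 = 28184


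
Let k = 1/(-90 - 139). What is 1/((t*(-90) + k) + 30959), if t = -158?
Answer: 229/10345990 ≈ 2.2134e-5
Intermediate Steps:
k = -1/229 (k = 1/(-229) = -1/229 ≈ -0.0043668)
1/((t*(-90) + k) + 30959) = 1/((-158*(-90) - 1/229) + 30959) = 1/((14220 - 1/229) + 30959) = 1/(3256379/229 + 30959) = 1/(10345990/229) = 229/10345990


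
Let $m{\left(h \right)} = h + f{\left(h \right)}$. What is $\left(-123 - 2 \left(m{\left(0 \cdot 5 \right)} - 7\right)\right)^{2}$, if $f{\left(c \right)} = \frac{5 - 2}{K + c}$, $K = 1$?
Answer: $13225$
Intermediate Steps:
$f{\left(c \right)} = \frac{3}{1 + c}$ ($f{\left(c \right)} = \frac{5 - 2}{1 + c} = \frac{3}{1 + c}$)
$m{\left(h \right)} = h + \frac{3}{1 + h}$
$\left(-123 - 2 \left(m{\left(0 \cdot 5 \right)} - 7\right)\right)^{2} = \left(-123 - 2 \left(\frac{3 + 0 \cdot 5 \left(1 + 0 \cdot 5\right)}{1 + 0 \cdot 5} - 7\right)\right)^{2} = \left(-123 - 2 \left(\frac{3 + 0 \left(1 + 0\right)}{1 + 0} - 7\right)\right)^{2} = \left(-123 - 2 \left(\frac{3 + 0 \cdot 1}{1} - 7\right)\right)^{2} = \left(-123 - 2 \left(1 \left(3 + 0\right) - 7\right)\right)^{2} = \left(-123 - 2 \left(1 \cdot 3 - 7\right)\right)^{2} = \left(-123 - 2 \left(3 - 7\right)\right)^{2} = \left(-123 - -8\right)^{2} = \left(-123 + 8\right)^{2} = \left(-115\right)^{2} = 13225$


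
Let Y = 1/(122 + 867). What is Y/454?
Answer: 1/449006 ≈ 2.2271e-6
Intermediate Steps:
Y = 1/989 ≈ 0.0010111
Y/454 = (1/989)/454 = (1/989)*(1/454) = 1/449006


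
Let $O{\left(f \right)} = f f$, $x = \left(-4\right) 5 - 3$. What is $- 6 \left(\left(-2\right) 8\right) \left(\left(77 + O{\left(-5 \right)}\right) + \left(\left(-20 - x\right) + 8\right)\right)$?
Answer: $10848$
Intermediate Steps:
$x = -23$ ($x = -20 - 3 = -23$)
$O{\left(f \right)} = f^{2}$
$- 6 \left(\left(-2\right) 8\right) \left(\left(77 + O{\left(-5 \right)}\right) + \left(\left(-20 - x\right) + 8\right)\right) = - 6 \left(\left(-2\right) 8\right) \left(\left(77 + \left(-5\right)^{2}\right) + \left(\left(-20 - -23\right) + 8\right)\right) = \left(-6\right) \left(-16\right) \left(\left(77 + 25\right) + \left(\left(-20 + 23\right) + 8\right)\right) = 96 \left(102 + \left(3 + 8\right)\right) = 96 \left(102 + 11\right) = 96 \cdot 113 = 10848$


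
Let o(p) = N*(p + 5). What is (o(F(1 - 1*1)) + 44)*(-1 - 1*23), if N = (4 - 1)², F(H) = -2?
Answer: -1704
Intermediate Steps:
N = 9 (N = 3² = 9)
o(p) = 45 + 9*p (o(p) = 9*(p + 5) = 9*(5 + p) = 45 + 9*p)
(o(F(1 - 1*1)) + 44)*(-1 - 1*23) = ((45 + 9*(-2)) + 44)*(-1 - 1*23) = ((45 - 18) + 44)*(-1 - 23) = (27 + 44)*(-24) = 71*(-24) = -1704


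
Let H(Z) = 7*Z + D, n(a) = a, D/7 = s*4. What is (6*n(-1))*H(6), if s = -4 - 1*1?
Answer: 588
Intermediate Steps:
s = -5 (s = -4 - 1 = -5)
D = -140 (D = 7*(-5*4) = 7*(-20) = -140)
H(Z) = -140 + 7*Z (H(Z) = 7*Z - 140 = -140 + 7*Z)
(6*n(-1))*H(6) = (6*(-1))*(-140 + 7*6) = -6*(-140 + 42) = -6*(-98) = 588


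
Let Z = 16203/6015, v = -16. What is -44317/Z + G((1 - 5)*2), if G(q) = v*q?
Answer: -88164257/5401 ≈ -16324.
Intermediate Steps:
Z = 5401/2005 (Z = 16203*(1/6015) = 5401/2005 ≈ 2.6938)
G(q) = -16*q
-44317/Z + G((1 - 5)*2) = -44317/5401/2005 - 16*(1 - 5)*2 = -44317*2005/5401 - (-64)*2 = -88855585/5401 - 16*(-8) = -88855585/5401 + 128 = -88164257/5401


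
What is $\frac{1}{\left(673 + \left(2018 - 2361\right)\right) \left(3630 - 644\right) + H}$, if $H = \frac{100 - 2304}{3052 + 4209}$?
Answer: $\frac{7261}{7154841976} \approx 1.0148 \cdot 10^{-6}$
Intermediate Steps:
$H = - \frac{2204}{7261} \approx -0.30354$
$\frac{1}{\left(673 + \left(2018 - 2361\right)\right) \left(3630 - 644\right) + H} = \frac{1}{\left(673 + \left(2018 - 2361\right)\right) \left(3630 - 644\right) - \frac{2204}{7261}} = \frac{1}{\left(673 - 343\right) 2986 - \frac{2204}{7261}} = \frac{1}{330 \cdot 2986 - \frac{2204}{7261}} = \frac{1}{985380 - \frac{2204}{7261}} = \frac{1}{\frac{7154841976}{7261}} = \frac{7261}{7154841976}$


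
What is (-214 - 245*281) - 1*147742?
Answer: -216801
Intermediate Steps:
(-214 - 245*281) - 1*147742 = (-214 - 68845) - 147742 = -69059 - 147742 = -216801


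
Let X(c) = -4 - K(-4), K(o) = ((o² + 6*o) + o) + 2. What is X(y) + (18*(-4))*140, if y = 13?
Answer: -10074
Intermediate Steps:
K(o) = 2 + o² + 7*o (K(o) = (o² + 7*o) + 2 = 2 + o² + 7*o)
X(c) = 6 (X(c) = -4 - (2 + (-4)² + 7*(-4)) = -4 - (2 + 16 - 28) = -4 - 1*(-10) = -4 + 10 = 6)
X(y) + (18*(-4))*140 = 6 + (18*(-4))*140 = 6 - 72*140 = 6 - 10080 = -10074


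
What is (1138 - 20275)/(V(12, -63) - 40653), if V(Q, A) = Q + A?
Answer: 6379/13568 ≈ 0.47015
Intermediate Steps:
V(Q, A) = A + Q
(1138 - 20275)/(V(12, -63) - 40653) = (1138 - 20275)/((-63 + 12) - 40653) = -19137/(-51 - 40653) = -19137/(-40704) = -19137*(-1/40704) = 6379/13568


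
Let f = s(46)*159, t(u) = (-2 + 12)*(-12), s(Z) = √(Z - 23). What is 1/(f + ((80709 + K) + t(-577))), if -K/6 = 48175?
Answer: -69487/14485135686 - 53*√23/14485135686 ≈ -4.8147e-6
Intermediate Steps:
K = -289050 (K = -6*48175 = -289050)
s(Z) = √(-23 + Z)
t(u) = -120 (t(u) = 10*(-12) = -120)
f = 159*√23 (f = √(-23 + 46)*159 = √23*159 = 159*√23 ≈ 762.54)
1/(f + ((80709 + K) + t(-577))) = 1/(159*√23 + ((80709 - 289050) - 120)) = 1/(159*√23 + (-208341 - 120)) = 1/(159*√23 - 208461) = 1/(-208461 + 159*√23)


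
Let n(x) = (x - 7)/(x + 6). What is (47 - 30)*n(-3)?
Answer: -170/3 ≈ -56.667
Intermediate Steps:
n(x) = (-7 + x)/(6 + x)
(47 - 30)*n(-3) = (47 - 30)*((-7 - 3)/(6 - 3)) = 17*(-10/3) = -170/3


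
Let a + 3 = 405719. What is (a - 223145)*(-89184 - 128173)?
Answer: -39683084847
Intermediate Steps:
a = 405716 (a = -3 + 405719 = 405716)
(a - 223145)*(-89184 - 128173) = (405716 - 223145)*(-89184 - 128173) = 182571*(-217357) = -39683084847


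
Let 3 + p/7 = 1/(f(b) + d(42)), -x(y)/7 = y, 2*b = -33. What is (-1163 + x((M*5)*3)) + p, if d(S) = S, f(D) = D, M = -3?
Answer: -44305/51 ≈ -868.73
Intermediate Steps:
b = -33/2 (b = (½)*(-33) = -33/2 ≈ -16.500)
x(y) = -7*y
p = -1057/51 (p = -21 + 7/(-33/2 + 42) = -21 + 7/(51/2) = -21 + 7*(2/51) = -21 + 14/51 = -1057/51 ≈ -20.725)
(-1163 + x((M*5)*3)) + p = (-1163 - 7*(-3*5)*3) - 1057/51 = (-1163 - (-105)*3) - 1057/51 = (-1163 - 7*(-45)) - 1057/51 = (-1163 + 315) - 1057/51 = -848 - 1057/51 = -44305/51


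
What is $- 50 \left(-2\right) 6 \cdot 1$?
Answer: $600$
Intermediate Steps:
$- 50 \left(-2\right) 6 \cdot 1 = - 50 \left(\left(-12\right) 1\right) = \left(-50\right) \left(-12\right) = 600$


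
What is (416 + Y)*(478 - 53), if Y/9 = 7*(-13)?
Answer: -171275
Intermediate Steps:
Y = -819 (Y = 9*(7*(-13)) = 9*(-91) = -819)
(416 + Y)*(478 - 53) = (416 - 819)*(478 - 53) = -403*425 = -171275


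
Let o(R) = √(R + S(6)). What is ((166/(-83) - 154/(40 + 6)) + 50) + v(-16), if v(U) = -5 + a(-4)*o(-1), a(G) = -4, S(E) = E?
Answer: 912/23 - 4*√5 ≈ 30.708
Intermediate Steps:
o(R) = √(6 + R) (o(R) = √(R + 6) = √(6 + R))
v(U) = -5 - 4*√5 (v(U) = -5 - 4*√(6 - 1) = -5 - 4*√5)
((166/(-83) - 154/(40 + 6)) + 50) + v(-16) = ((166/(-83) - 154/(40 + 6)) + 50) + (-5 - 4*√5) = ((166*(-1/83) - 154/46) + 50) + (-5 - 4*√5) = ((-2 - 154*1/46) + 50) + (-5 - 4*√5) = ((-2 - 77/23) + 50) + (-5 - 4*√5) = (-123/23 + 50) + (-5 - 4*√5) = 1027/23 + (-5 - 4*√5) = 912/23 - 4*√5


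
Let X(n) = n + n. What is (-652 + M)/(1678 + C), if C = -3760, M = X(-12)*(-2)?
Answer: 302/1041 ≈ 0.29011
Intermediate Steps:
X(n) = 2*n
M = 48 (M = (2*(-12))*(-2) = -24*(-2) = 48)
(-652 + M)/(1678 + C) = (-652 + 48)/(1678 - 3760) = -604/(-2082) = -604*(-1/2082) = 302/1041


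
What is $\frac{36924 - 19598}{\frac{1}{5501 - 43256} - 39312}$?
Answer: $- \frac{654143130}{1484224561} \approx -0.44073$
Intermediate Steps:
$\frac{36924 - 19598}{\frac{1}{5501 - 43256} - 39312} = \frac{17326}{\frac{1}{-37755} - 39312} = \frac{17326}{- \frac{1}{37755} - 39312} = \frac{17326}{- \frac{1484224561}{37755}} = 17326 \left(- \frac{37755}{1484224561}\right) = - \frac{654143130}{1484224561}$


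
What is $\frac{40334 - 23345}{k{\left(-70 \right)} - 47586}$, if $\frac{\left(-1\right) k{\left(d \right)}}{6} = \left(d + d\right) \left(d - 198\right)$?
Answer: $- \frac{809}{12986} \approx -0.062298$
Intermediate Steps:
$k{\left(d \right)} = - 12 d \left(-198 + d\right)$ ($k{\left(d \right)} = - 6 \left(d + d\right) \left(d - 198\right) = - 6 \cdot 2 d \left(-198 + d\right) = - 12 d \left(-198 + d\right)$)
$\frac{40334 - 23345}{k{\left(-70 \right)} - 47586} = \frac{40334 - 23345}{12 \left(-70\right) \left(198 - -70\right) - 47586} = \frac{16989}{12 \left(-70\right) \left(198 + 70\right) - 47586} = \frac{16989}{12 \left(-70\right) 268 - 47586} = \frac{16989}{-225120 - 47586} = \frac{16989}{-272706} = 16989 \left(- \frac{1}{272706}\right) = - \frac{809}{12986}$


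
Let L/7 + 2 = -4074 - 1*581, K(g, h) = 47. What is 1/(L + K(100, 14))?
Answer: -1/32552 ≈ -3.0720e-5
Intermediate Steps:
L = -32599 (L = -14 + 7*(-4074 - 1*581) = -14 + 7*(-4074 - 581) = -14 + 7*(-4655) = -14 - 32585 = -32599)
1/(L + K(100, 14)) = 1/(-32599 + 47) = 1/(-32552) = -1/32552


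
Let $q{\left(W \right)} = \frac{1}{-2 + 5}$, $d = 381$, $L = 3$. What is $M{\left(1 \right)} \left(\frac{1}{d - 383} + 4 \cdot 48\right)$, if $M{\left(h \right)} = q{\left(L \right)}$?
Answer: $\frac{383}{6} \approx 63.833$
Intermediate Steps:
$q{\left(W \right)} = \frac{1}{3}$
$M{\left(h \right)} = \frac{1}{3}$
$M{\left(1 \right)} \left(\frac{1}{d - 383} + 4 \cdot 48\right) = \frac{\frac{1}{381 - 383} + 4 \cdot 48}{3} = \frac{\frac{1}{-2} + 192}{3} = \frac{- \frac{1}{2} + 192}{3} = \frac{1}{3} \cdot \frac{383}{2} = \frac{383}{6}$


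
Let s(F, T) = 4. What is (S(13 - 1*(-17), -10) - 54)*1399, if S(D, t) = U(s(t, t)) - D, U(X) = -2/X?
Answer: -236431/2 ≈ -1.1822e+5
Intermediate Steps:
S(D, t) = -1/2 - D (S(D, t) = -2/4 - D = -2*1/4 - D = -1/2 - D)
(S(13 - 1*(-17), -10) - 54)*1399 = ((-1/2 - (13 - 1*(-17))) - 54)*1399 = ((-1/2 - (13 + 17)) - 54)*1399 = ((-1/2 - 1*30) - 54)*1399 = ((-1/2 - 30) - 54)*1399 = (-61/2 - 54)*1399 = -169/2*1399 = -236431/2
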